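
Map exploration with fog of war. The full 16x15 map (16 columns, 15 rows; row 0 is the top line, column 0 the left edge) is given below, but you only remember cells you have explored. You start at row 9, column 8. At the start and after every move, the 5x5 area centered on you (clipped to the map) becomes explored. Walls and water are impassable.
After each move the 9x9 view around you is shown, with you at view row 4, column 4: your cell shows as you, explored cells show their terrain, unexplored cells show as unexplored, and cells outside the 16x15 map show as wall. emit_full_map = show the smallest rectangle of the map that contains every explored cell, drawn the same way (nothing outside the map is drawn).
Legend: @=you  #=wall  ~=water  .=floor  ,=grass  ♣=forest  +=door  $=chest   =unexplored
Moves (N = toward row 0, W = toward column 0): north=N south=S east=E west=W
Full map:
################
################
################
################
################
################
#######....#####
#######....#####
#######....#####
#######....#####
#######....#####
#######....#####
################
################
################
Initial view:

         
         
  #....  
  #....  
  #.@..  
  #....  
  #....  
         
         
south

         
  #....  
  #....  
  #....  
  #.@..  
  #....  
  #####  
         
         

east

         
 #....   
 #....#  
 #....#  
 #..@.#  
 #....#  
 ######  
         
         

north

         
         
 #....#  
 #....#  
 #..@.#  
 #....#  
 #....#  
 ######  
         

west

         
         
  #....# 
  #....# 
  #.@..# 
  #....# 
  #....# 
  ###### 
         

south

         
  #....# 
  #....# 
  #....# 
  #.@..# 
  #....# 
  ###### 
         
         

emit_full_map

#....#
#....#
#....#
#.@..#
#....#
######

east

         
 #....#  
 #....#  
 #....#  
 #..@.#  
 #....#  
 ######  
         
         

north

         
         
 #....#  
 #....#  
 #..@.#  
 #....#  
 #....#  
 ######  
         

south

         
 #....#  
 #....#  
 #....#  
 #..@.#  
 #....#  
 ######  
         
         

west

         
  #....# 
  #....# 
  #....# 
  #.@..# 
  #....# 
  ###### 
         
         

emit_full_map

#....#
#....#
#....#
#.@..#
#....#
######


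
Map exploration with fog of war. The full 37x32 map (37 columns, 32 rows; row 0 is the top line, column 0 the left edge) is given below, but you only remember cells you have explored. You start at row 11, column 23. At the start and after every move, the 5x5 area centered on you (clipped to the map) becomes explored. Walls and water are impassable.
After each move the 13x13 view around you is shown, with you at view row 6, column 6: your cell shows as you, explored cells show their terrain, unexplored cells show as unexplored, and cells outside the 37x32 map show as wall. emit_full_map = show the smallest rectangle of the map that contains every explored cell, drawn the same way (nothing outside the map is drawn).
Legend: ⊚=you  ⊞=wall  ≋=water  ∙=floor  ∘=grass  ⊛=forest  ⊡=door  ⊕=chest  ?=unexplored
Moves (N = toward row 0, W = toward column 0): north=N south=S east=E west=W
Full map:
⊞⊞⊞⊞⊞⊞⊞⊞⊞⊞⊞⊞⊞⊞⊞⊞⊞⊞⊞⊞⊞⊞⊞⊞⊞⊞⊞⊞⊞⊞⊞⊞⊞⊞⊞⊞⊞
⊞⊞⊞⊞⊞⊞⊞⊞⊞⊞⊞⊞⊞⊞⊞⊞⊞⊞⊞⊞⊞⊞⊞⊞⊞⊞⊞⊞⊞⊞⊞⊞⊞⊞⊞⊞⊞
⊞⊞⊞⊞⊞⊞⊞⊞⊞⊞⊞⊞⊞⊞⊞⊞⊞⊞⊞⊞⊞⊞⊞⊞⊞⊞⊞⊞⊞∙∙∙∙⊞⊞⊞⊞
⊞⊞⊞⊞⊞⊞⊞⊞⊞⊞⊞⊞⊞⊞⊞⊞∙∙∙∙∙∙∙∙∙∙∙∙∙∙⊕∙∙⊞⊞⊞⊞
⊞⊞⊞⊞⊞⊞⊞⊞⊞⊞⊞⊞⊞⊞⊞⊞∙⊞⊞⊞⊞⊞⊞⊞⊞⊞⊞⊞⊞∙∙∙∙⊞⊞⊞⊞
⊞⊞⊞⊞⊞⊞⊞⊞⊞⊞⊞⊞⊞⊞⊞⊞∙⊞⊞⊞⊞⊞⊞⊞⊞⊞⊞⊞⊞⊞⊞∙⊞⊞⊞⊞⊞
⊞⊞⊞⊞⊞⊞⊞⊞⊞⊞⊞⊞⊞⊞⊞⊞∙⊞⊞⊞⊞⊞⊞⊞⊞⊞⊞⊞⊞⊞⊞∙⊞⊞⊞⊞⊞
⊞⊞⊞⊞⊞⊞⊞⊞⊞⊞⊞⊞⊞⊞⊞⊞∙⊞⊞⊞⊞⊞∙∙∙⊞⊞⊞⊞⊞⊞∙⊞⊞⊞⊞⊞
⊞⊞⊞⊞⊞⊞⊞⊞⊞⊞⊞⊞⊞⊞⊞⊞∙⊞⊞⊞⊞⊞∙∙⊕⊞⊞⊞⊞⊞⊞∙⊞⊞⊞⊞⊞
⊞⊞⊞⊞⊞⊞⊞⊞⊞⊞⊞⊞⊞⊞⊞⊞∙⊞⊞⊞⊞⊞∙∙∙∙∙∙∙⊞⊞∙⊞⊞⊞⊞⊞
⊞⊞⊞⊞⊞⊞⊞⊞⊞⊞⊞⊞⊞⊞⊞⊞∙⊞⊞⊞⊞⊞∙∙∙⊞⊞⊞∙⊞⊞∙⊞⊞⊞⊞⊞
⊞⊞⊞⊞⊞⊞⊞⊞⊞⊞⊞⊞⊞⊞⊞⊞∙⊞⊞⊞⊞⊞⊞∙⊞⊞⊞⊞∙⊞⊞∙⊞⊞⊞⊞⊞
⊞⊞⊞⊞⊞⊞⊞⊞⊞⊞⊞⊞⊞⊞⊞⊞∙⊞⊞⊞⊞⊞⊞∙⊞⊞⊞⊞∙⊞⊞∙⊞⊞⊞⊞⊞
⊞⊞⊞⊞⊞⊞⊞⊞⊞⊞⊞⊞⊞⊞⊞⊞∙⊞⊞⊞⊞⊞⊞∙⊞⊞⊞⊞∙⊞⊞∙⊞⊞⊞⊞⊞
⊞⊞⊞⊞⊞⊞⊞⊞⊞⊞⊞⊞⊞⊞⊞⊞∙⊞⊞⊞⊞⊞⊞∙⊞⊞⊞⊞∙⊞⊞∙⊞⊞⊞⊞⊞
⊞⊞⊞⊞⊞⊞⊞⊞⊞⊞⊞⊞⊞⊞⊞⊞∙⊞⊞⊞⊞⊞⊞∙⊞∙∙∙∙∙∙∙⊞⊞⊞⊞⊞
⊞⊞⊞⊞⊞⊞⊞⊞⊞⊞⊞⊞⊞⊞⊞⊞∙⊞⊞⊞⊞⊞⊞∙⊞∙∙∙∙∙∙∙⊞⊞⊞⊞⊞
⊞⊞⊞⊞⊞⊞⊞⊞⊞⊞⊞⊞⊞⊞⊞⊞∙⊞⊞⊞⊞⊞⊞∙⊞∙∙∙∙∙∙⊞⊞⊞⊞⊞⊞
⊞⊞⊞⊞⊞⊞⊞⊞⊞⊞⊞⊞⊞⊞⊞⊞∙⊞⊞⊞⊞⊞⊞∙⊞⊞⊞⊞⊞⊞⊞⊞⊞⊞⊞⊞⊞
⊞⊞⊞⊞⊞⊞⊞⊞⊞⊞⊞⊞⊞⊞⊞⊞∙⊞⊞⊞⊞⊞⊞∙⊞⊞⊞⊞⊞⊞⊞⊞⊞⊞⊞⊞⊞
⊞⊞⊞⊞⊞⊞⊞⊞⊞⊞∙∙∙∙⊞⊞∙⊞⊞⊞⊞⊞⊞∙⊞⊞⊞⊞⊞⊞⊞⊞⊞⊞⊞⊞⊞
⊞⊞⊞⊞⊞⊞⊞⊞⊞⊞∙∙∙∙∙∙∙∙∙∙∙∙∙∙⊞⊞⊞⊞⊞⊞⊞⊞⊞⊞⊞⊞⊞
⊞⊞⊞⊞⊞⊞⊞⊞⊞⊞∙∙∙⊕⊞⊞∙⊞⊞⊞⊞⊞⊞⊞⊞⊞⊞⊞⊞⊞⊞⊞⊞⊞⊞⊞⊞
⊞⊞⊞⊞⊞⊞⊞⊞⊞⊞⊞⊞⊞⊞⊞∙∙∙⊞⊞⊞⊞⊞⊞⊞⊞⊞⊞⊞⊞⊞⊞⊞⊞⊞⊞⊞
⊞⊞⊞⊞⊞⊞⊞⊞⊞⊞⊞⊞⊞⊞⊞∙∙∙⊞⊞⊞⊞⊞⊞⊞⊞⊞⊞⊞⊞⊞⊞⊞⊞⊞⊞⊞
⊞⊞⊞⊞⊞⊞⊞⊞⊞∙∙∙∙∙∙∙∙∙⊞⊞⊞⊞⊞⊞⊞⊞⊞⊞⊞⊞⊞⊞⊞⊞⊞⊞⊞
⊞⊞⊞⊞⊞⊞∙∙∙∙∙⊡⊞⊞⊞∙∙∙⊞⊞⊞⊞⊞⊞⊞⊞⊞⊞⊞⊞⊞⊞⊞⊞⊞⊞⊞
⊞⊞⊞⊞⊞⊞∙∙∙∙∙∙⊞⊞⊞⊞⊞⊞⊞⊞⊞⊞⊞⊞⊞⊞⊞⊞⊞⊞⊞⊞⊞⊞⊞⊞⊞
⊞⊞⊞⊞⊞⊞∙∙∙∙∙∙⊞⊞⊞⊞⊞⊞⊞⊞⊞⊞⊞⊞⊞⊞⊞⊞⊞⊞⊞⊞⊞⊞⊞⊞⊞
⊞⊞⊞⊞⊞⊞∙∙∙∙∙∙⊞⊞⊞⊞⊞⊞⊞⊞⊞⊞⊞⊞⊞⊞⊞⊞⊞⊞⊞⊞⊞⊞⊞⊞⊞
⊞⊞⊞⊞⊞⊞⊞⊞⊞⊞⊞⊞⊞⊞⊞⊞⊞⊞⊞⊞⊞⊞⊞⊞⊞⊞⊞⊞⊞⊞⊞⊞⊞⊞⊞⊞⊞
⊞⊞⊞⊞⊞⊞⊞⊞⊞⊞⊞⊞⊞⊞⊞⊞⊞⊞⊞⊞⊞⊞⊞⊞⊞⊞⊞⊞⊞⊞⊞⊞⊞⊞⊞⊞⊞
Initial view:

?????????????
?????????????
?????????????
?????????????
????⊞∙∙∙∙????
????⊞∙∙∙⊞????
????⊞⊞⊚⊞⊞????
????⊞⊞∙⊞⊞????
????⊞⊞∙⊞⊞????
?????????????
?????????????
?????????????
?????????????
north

?????????????
?????????????
?????????????
?????????????
????⊞∙∙⊕⊞????
????⊞∙∙∙∙????
????⊞∙⊚∙⊞????
????⊞⊞∙⊞⊞????
????⊞⊞∙⊞⊞????
????⊞⊞∙⊞⊞????
?????????????
?????????????
?????????????

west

?????????????
?????????????
?????????????
?????????????
????⊞⊞∙∙⊕⊞???
????⊞⊞∙∙∙∙???
????⊞⊞⊚∙∙⊞???
????⊞⊞⊞∙⊞⊞???
????⊞⊞⊞∙⊞⊞???
?????⊞⊞∙⊞⊞???
?????????????
?????????????
?????????????

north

?????????????
?????????????
?????????????
?????????????
????⊞⊞∙∙∙????
????⊞⊞∙∙⊕⊞???
????⊞⊞⊚∙∙∙???
????⊞⊞∙∙∙⊞???
????⊞⊞⊞∙⊞⊞???
????⊞⊞⊞∙⊞⊞???
?????⊞⊞∙⊞⊞???
?????????????
?????????????

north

?????????????
?????????????
?????????????
?????????????
????⊞⊞⊞⊞⊞????
????⊞⊞∙∙∙????
????⊞⊞⊚∙⊕⊞???
????⊞⊞∙∙∙∙???
????⊞⊞∙∙∙⊞???
????⊞⊞⊞∙⊞⊞???
????⊞⊞⊞∙⊞⊞???
?????⊞⊞∙⊞⊞???
?????????????

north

?????????????
?????????????
?????????????
?????????????
????⊞⊞⊞⊞⊞????
????⊞⊞⊞⊞⊞????
????⊞⊞⊚∙∙????
????⊞⊞∙∙⊕⊞???
????⊞⊞∙∙∙∙???
????⊞⊞∙∙∙⊞???
????⊞⊞⊞∙⊞⊞???
????⊞⊞⊞∙⊞⊞???
?????⊞⊞∙⊞⊞???

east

?????????????
?????????????
?????????????
?????????????
???⊞⊞⊞⊞⊞⊞????
???⊞⊞⊞⊞⊞⊞????
???⊞⊞∙⊚∙⊞????
???⊞⊞∙∙⊕⊞????
???⊞⊞∙∙∙∙????
???⊞⊞∙∙∙⊞????
???⊞⊞⊞∙⊞⊞????
???⊞⊞⊞∙⊞⊞????
????⊞⊞∙⊞⊞????

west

?????????????
?????????????
?????????????
?????????????
????⊞⊞⊞⊞⊞⊞???
????⊞⊞⊞⊞⊞⊞???
????⊞⊞⊚∙∙⊞???
????⊞⊞∙∙⊕⊞???
????⊞⊞∙∙∙∙???
????⊞⊞∙∙∙⊞???
????⊞⊞⊞∙⊞⊞???
????⊞⊞⊞∙⊞⊞???
?????⊞⊞∙⊞⊞???

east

?????????????
?????????????
?????????????
?????????????
???⊞⊞⊞⊞⊞⊞????
???⊞⊞⊞⊞⊞⊞????
???⊞⊞∙⊚∙⊞????
???⊞⊞∙∙⊕⊞????
???⊞⊞∙∙∙∙????
???⊞⊞∙∙∙⊞????
???⊞⊞⊞∙⊞⊞????
???⊞⊞⊞∙⊞⊞????
????⊞⊞∙⊞⊞????

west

?????????????
?????????????
?????????????
?????????????
????⊞⊞⊞⊞⊞⊞???
????⊞⊞⊞⊞⊞⊞???
????⊞⊞⊚∙∙⊞???
????⊞⊞∙∙⊕⊞???
????⊞⊞∙∙∙∙???
????⊞⊞∙∙∙⊞???
????⊞⊞⊞∙⊞⊞???
????⊞⊞⊞∙⊞⊞???
?????⊞⊞∙⊞⊞???


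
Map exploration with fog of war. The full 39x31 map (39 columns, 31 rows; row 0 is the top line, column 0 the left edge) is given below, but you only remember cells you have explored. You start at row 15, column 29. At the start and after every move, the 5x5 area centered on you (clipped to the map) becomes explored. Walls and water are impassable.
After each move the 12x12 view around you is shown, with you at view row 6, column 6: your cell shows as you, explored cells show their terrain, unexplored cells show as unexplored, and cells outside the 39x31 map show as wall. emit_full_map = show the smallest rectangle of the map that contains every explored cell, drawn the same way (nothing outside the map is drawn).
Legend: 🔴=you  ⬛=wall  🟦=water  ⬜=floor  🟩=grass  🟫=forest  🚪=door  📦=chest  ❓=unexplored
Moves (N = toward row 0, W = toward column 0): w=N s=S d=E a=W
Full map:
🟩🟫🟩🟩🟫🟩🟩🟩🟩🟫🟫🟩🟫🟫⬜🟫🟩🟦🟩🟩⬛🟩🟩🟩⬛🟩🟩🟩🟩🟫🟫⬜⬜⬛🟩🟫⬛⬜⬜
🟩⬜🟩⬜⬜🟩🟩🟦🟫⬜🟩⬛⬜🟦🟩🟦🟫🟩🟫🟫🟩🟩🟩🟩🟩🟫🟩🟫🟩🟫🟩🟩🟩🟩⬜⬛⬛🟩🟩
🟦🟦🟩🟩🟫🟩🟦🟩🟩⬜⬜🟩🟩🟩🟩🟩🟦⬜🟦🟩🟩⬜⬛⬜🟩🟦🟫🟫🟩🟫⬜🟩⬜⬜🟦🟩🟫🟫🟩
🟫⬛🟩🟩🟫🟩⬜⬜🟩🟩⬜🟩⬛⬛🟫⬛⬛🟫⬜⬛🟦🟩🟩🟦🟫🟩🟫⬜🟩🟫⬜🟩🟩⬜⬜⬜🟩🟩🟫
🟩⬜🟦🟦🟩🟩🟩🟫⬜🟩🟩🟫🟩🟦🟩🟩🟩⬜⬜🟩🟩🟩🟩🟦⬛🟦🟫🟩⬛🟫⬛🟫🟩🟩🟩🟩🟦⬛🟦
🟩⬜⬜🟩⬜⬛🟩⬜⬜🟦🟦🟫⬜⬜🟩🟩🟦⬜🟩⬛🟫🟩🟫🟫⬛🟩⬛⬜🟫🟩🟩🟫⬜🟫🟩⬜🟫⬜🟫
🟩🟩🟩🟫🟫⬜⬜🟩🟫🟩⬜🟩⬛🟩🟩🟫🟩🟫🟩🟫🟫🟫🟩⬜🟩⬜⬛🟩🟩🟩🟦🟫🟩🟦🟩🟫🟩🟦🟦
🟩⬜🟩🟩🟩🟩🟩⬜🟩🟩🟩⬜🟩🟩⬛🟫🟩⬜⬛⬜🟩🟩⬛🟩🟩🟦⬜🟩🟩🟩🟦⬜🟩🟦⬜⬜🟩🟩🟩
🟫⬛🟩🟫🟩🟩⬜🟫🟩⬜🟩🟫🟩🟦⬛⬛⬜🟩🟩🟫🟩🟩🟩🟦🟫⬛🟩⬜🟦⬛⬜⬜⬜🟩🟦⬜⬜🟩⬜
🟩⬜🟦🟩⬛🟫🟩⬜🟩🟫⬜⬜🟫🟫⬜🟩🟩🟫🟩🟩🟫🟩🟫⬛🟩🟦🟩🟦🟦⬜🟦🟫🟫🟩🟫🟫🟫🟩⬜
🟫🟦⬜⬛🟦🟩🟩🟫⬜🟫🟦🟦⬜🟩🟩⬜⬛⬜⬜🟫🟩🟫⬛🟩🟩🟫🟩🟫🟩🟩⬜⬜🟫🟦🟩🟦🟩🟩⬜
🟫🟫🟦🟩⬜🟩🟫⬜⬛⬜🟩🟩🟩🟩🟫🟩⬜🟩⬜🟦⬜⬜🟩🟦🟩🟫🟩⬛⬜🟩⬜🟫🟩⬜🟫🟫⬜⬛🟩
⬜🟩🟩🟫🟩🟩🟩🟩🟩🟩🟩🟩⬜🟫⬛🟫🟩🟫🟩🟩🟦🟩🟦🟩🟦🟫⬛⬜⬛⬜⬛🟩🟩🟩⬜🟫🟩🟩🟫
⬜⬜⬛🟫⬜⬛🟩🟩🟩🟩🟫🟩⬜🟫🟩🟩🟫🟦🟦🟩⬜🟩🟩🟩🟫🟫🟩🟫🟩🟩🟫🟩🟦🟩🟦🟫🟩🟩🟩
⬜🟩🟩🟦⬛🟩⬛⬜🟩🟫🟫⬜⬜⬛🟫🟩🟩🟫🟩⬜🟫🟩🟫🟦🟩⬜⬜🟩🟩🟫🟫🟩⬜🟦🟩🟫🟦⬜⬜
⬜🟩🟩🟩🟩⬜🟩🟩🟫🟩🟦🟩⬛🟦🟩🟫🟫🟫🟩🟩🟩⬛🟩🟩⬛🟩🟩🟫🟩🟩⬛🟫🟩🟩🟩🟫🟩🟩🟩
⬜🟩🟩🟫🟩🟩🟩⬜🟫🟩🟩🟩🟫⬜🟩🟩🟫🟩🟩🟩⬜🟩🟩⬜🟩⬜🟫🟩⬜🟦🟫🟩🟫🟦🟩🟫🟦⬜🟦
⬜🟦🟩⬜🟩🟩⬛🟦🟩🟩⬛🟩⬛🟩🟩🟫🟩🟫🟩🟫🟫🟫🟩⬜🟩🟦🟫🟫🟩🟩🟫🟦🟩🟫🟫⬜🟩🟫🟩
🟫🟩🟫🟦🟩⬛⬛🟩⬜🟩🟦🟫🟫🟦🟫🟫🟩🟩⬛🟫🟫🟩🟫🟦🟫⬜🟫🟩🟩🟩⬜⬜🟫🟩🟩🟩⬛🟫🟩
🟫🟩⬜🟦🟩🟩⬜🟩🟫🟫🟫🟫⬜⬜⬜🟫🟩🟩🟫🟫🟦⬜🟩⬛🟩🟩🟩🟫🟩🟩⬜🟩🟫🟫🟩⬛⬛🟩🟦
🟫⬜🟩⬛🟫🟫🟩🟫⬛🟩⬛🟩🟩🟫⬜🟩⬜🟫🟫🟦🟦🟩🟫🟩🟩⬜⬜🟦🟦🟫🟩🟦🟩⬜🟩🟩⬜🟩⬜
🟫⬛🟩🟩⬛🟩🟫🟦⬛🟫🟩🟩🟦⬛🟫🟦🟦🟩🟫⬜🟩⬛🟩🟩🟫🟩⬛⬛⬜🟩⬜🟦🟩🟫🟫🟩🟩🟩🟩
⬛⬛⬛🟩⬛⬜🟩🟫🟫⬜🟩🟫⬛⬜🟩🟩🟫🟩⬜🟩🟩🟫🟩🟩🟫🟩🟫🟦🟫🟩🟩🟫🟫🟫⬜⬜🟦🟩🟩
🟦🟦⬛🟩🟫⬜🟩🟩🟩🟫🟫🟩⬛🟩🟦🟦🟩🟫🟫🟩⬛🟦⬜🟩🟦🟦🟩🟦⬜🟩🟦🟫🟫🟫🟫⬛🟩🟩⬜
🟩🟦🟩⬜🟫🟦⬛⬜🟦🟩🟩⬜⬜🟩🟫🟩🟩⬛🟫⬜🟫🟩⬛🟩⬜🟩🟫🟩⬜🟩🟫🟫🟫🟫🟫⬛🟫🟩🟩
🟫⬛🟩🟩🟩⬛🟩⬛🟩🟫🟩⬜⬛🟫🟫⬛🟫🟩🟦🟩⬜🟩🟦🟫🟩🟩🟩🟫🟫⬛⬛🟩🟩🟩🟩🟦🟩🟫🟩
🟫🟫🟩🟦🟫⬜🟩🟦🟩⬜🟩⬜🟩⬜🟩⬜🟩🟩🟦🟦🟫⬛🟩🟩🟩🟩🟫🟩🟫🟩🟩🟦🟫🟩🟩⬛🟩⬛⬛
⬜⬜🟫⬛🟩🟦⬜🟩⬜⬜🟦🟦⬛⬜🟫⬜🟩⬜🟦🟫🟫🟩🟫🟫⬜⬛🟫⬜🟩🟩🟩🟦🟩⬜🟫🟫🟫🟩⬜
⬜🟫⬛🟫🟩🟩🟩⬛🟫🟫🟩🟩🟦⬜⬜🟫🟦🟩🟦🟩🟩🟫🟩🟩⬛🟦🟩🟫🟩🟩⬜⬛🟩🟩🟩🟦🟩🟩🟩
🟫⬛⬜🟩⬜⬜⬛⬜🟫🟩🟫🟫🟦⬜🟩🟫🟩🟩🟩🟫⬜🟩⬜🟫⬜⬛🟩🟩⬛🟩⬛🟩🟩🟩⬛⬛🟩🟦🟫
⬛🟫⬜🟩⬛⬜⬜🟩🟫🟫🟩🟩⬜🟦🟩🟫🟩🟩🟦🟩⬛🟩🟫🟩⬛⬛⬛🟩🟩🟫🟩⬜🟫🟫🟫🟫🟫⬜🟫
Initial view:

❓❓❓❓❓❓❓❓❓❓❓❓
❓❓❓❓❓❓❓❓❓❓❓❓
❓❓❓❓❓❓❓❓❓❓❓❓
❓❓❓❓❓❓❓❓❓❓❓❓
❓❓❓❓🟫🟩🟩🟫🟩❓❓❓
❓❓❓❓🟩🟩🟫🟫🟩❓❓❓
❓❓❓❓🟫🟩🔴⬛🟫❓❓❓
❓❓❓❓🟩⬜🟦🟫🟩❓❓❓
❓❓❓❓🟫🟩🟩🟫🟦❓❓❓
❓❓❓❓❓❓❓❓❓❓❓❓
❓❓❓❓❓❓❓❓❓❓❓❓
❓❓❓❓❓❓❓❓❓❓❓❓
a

❓❓❓❓❓❓❓❓❓❓❓❓
❓❓❓❓❓❓❓❓❓❓❓❓
❓❓❓❓❓❓❓❓❓❓❓❓
❓❓❓❓❓❓❓❓❓❓❓❓
❓❓❓❓🟩🟫🟩🟩🟫🟩❓❓
❓❓❓❓⬜🟩🟩🟫🟫🟩❓❓
❓❓❓❓🟩🟫🔴🟩⬛🟫❓❓
❓❓❓❓🟫🟩⬜🟦🟫🟩❓❓
❓❓❓❓🟫🟫🟩🟩🟫🟦❓❓
❓❓❓❓❓❓❓❓❓❓❓❓
❓❓❓❓❓❓❓❓❓❓❓❓
❓❓❓❓❓❓❓❓❓❓❓❓

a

❓❓❓❓❓❓❓❓❓❓❓❓
❓❓❓❓❓❓❓❓❓❓❓❓
❓❓❓❓❓❓❓❓❓❓❓❓
❓❓❓❓❓❓❓❓❓❓❓❓
❓❓❓❓🟫🟩🟫🟩🟩🟫🟩❓
❓❓❓❓⬜⬜🟩🟩🟫🟫🟩❓
❓❓❓❓🟩🟩🔴🟩🟩⬛🟫❓
❓❓❓❓⬜🟫🟩⬜🟦🟫🟩❓
❓❓❓❓🟦🟫🟫🟩🟩🟫🟦❓
❓❓❓❓❓❓❓❓❓❓❓❓
❓❓❓❓❓❓❓❓❓❓❓❓
❓❓❓❓❓❓❓❓❓❓❓❓

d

❓❓❓❓❓❓❓❓❓❓❓❓
❓❓❓❓❓❓❓❓❓❓❓❓
❓❓❓❓❓❓❓❓❓❓❓❓
❓❓❓❓❓❓❓❓❓❓❓❓
❓❓❓🟫🟩🟫🟩🟩🟫🟩❓❓
❓❓❓⬜⬜🟩🟩🟫🟫🟩❓❓
❓❓❓🟩🟩🟫🔴🟩⬛🟫❓❓
❓❓❓⬜🟫🟩⬜🟦🟫🟩❓❓
❓❓❓🟦🟫🟫🟩🟩🟫🟦❓❓
❓❓❓❓❓❓❓❓❓❓❓❓
❓❓❓❓❓❓❓❓❓❓❓❓
❓❓❓❓❓❓❓❓❓❓❓❓

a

❓❓❓❓❓❓❓❓❓❓❓❓
❓❓❓❓❓❓❓❓❓❓❓❓
❓❓❓❓❓❓❓❓❓❓❓❓
❓❓❓❓❓❓❓❓❓❓❓❓
❓❓❓❓🟫🟩🟫🟩🟩🟫🟩❓
❓❓❓❓⬜⬜🟩🟩🟫🟫🟩❓
❓❓❓❓🟩🟩🔴🟩🟩⬛🟫❓
❓❓❓❓⬜🟫🟩⬜🟦🟫🟩❓
❓❓❓❓🟦🟫🟫🟩🟩🟫🟦❓
❓❓❓❓❓❓❓❓❓❓❓❓
❓❓❓❓❓❓❓❓❓❓❓❓
❓❓❓❓❓❓❓❓❓❓❓❓

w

❓❓❓❓❓❓❓❓❓❓❓❓
❓❓❓❓❓❓❓❓❓❓❓❓
❓❓❓❓❓❓❓❓❓❓❓❓
❓❓❓❓❓❓❓❓❓❓❓❓
❓❓❓❓🟫⬛⬜⬛⬜❓❓❓
❓❓❓❓🟫🟩🟫🟩🟩🟫🟩❓
❓❓❓❓⬜⬜🔴🟩🟫🟫🟩❓
❓❓❓❓🟩🟩🟫🟩🟩⬛🟫❓
❓❓❓❓⬜🟫🟩⬜🟦🟫🟩❓
❓❓❓❓🟦🟫🟫🟩🟩🟫🟦❓
❓❓❓❓❓❓❓❓❓❓❓❓
❓❓❓❓❓❓❓❓❓❓❓❓

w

❓❓❓❓❓❓❓❓❓❓❓❓
❓❓❓❓❓❓❓❓❓❓❓❓
❓❓❓❓❓❓❓❓❓❓❓❓
❓❓❓❓❓❓❓❓❓❓❓❓
❓❓❓❓🟫🟩⬛⬜🟩❓❓❓
❓❓❓❓🟫⬛⬜⬛⬜❓❓❓
❓❓❓❓🟫🟩🔴🟩🟩🟫🟩❓
❓❓❓❓⬜⬜🟩🟩🟫🟫🟩❓
❓❓❓❓🟩🟩🟫🟩🟩⬛🟫❓
❓❓❓❓⬜🟫🟩⬜🟦🟫🟩❓
❓❓❓❓🟦🟫🟫🟩🟩🟫🟦❓
❓❓❓❓❓❓❓❓❓❓❓❓

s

❓❓❓❓❓❓❓❓❓❓❓❓
❓❓❓❓❓❓❓❓❓❓❓❓
❓❓❓❓❓❓❓❓❓❓❓❓
❓❓❓❓🟫🟩⬛⬜🟩❓❓❓
❓❓❓❓🟫⬛⬜⬛⬜❓❓❓
❓❓❓❓🟫🟩🟫🟩🟩🟫🟩❓
❓❓❓❓⬜⬜🔴🟩🟫🟫🟩❓
❓❓❓❓🟩🟩🟫🟩🟩⬛🟫❓
❓❓❓❓⬜🟫🟩⬜🟦🟫🟩❓
❓❓❓❓🟦🟫🟫🟩🟩🟫🟦❓
❓❓❓❓❓❓❓❓❓❓❓❓
❓❓❓❓❓❓❓❓❓❓❓❓

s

❓❓❓❓❓❓❓❓❓❓❓❓
❓❓❓❓❓❓❓❓❓❓❓❓
❓❓❓❓🟫🟩⬛⬜🟩❓❓❓
❓❓❓❓🟫⬛⬜⬛⬜❓❓❓
❓❓❓❓🟫🟩🟫🟩🟩🟫🟩❓
❓❓❓❓⬜⬜🟩🟩🟫🟫🟩❓
❓❓❓❓🟩🟩🔴🟩🟩⬛🟫❓
❓❓❓❓⬜🟫🟩⬜🟦🟫🟩❓
❓❓❓❓🟦🟫🟫🟩🟩🟫🟦❓
❓❓❓❓❓❓❓❓❓❓❓❓
❓❓❓❓❓❓❓❓❓❓❓❓
❓❓❓❓❓❓❓❓❓❓❓❓

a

❓❓❓❓❓❓❓❓❓❓❓❓
❓❓❓❓❓❓❓❓❓❓❓❓
❓❓❓❓❓🟫🟩⬛⬜🟩❓❓
❓❓❓❓❓🟫⬛⬜⬛⬜❓❓
❓❓❓❓🟫🟫🟩🟫🟩🟩🟫🟩
❓❓❓❓🟩⬜⬜🟩🟩🟫🟫🟩
❓❓❓❓⬛🟩🔴🟫🟩🟩⬛🟫
❓❓❓❓🟩⬜🟫🟩⬜🟦🟫🟩
❓❓❓❓🟩🟦🟫🟫🟩🟩🟫🟦
❓❓❓❓❓❓❓❓❓❓❓❓
❓❓❓❓❓❓❓❓❓❓❓❓
❓❓❓❓❓❓❓❓❓❓❓❓

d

❓❓❓❓❓❓❓❓❓❓❓❓
❓❓❓❓❓❓❓❓❓❓❓❓
❓❓❓❓🟫🟩⬛⬜🟩❓❓❓
❓❓❓❓🟫⬛⬜⬛⬜❓❓❓
❓❓❓🟫🟫🟩🟫🟩🟩🟫🟩❓
❓❓❓🟩⬜⬜🟩🟩🟫🟫🟩❓
❓❓❓⬛🟩🟩🔴🟩🟩⬛🟫❓
❓❓❓🟩⬜🟫🟩⬜🟦🟫🟩❓
❓❓❓🟩🟦🟫🟫🟩🟩🟫🟦❓
❓❓❓❓❓❓❓❓❓❓❓❓
❓❓❓❓❓❓❓❓❓❓❓❓
❓❓❓❓❓❓❓❓❓❓❓❓

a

❓❓❓❓❓❓❓❓❓❓❓❓
❓❓❓❓❓❓❓❓❓❓❓❓
❓❓❓❓❓🟫🟩⬛⬜🟩❓❓
❓❓❓❓❓🟫⬛⬜⬛⬜❓❓
❓❓❓❓🟫🟫🟩🟫🟩🟩🟫🟩
❓❓❓❓🟩⬜⬜🟩🟩🟫🟫🟩
❓❓❓❓⬛🟩🔴🟫🟩🟩⬛🟫
❓❓❓❓🟩⬜🟫🟩⬜🟦🟫🟩
❓❓❓❓🟩🟦🟫🟫🟩🟩🟫🟦
❓❓❓❓❓❓❓❓❓❓❓❓
❓❓❓❓❓❓❓❓❓❓❓❓
❓❓❓❓❓❓❓❓❓❓❓❓

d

❓❓❓❓❓❓❓❓❓❓❓❓
❓❓❓❓❓❓❓❓❓❓❓❓
❓❓❓❓🟫🟩⬛⬜🟩❓❓❓
❓❓❓❓🟫⬛⬜⬛⬜❓❓❓
❓❓❓🟫🟫🟩🟫🟩🟩🟫🟩❓
❓❓❓🟩⬜⬜🟩🟩🟫🟫🟩❓
❓❓❓⬛🟩🟩🔴🟩🟩⬛🟫❓
❓❓❓🟩⬜🟫🟩⬜🟦🟫🟩❓
❓❓❓🟩🟦🟫🟫🟩🟩🟫🟦❓
❓❓❓❓❓❓❓❓❓❓❓❓
❓❓❓❓❓❓❓❓❓❓❓❓
❓❓❓❓❓❓❓❓❓❓❓❓

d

❓❓❓❓❓❓❓❓❓❓❓❓
❓❓❓❓❓❓❓❓❓❓❓❓
❓❓❓🟫🟩⬛⬜🟩❓❓❓❓
❓❓❓🟫⬛⬜⬛⬜❓❓❓❓
❓❓🟫🟫🟩🟫🟩🟩🟫🟩❓❓
❓❓🟩⬜⬜🟩🟩🟫🟫🟩❓❓
❓❓⬛🟩🟩🟫🔴🟩⬛🟫❓❓
❓❓🟩⬜🟫🟩⬜🟦🟫🟩❓❓
❓❓🟩🟦🟫🟫🟩🟩🟫🟦❓❓
❓❓❓❓❓❓❓❓❓❓❓❓
❓❓❓❓❓❓❓❓❓❓❓❓
❓❓❓❓❓❓❓❓❓❓❓❓

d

❓❓❓❓❓❓❓❓❓❓❓❓
❓❓❓❓❓❓❓❓❓❓❓❓
❓❓🟫🟩⬛⬜🟩❓❓❓❓❓
❓❓🟫⬛⬜⬛⬜❓❓❓❓❓
❓🟫🟫🟩🟫🟩🟩🟫🟩❓❓❓
❓🟩⬜⬜🟩🟩🟫🟫🟩❓❓❓
❓⬛🟩🟩🟫🟩🔴⬛🟫❓❓❓
❓🟩⬜🟫🟩⬜🟦🟫🟩❓❓❓
❓🟩🟦🟫🟫🟩🟩🟫🟦❓❓❓
❓❓❓❓❓❓❓❓❓❓❓❓
❓❓❓❓❓❓❓❓❓❓❓❓
❓❓❓❓❓❓❓❓❓❓❓❓

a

❓❓❓❓❓❓❓❓❓❓❓❓
❓❓❓❓❓❓❓❓❓❓❓❓
❓❓❓🟫🟩⬛⬜🟩❓❓❓❓
❓❓❓🟫⬛⬜⬛⬜❓❓❓❓
❓❓🟫🟫🟩🟫🟩🟩🟫🟩❓❓
❓❓🟩⬜⬜🟩🟩🟫🟫🟩❓❓
❓❓⬛🟩🟩🟫🔴🟩⬛🟫❓❓
❓❓🟩⬜🟫🟩⬜🟦🟫🟩❓❓
❓❓🟩🟦🟫🟫🟩🟩🟫🟦❓❓
❓❓❓❓❓❓❓❓❓❓❓❓
❓❓❓❓❓❓❓❓❓❓❓❓
❓❓❓❓❓❓❓❓❓❓❓❓

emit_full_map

❓🟫🟩⬛⬜🟩❓❓
❓🟫⬛⬜⬛⬜❓❓
🟫🟫🟩🟫🟩🟩🟫🟩
🟩⬜⬜🟩🟩🟫🟫🟩
⬛🟩🟩🟫🔴🟩⬛🟫
🟩⬜🟫🟩⬜🟦🟫🟩
🟩🟦🟫🟫🟩🟩🟫🟦


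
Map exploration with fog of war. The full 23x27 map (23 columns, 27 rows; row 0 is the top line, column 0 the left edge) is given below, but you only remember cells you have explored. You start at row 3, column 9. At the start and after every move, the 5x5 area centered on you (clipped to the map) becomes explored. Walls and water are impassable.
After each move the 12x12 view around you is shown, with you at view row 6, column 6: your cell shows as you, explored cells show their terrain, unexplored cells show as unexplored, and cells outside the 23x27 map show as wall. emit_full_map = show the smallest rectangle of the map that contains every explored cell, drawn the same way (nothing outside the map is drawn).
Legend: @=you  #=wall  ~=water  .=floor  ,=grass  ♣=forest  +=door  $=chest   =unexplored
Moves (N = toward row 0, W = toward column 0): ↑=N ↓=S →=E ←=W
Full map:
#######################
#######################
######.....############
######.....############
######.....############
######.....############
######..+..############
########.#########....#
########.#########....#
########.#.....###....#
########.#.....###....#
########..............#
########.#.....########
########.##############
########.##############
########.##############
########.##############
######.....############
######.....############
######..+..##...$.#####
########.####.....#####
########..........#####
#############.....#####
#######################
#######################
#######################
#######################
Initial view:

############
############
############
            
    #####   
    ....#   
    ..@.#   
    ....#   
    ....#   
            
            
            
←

############
############
############
            
    ######  
    .....#  
    ..@..#  
    .....#  
    .....#  
            
            
            

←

############
############
############
            
    ####### 
    #.....# 
    #.@...# 
    #.....# 
    #.....# 
            
            
            

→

############
############
############
            
   #######  
   #.....#  
   #..@..#  
   #.....#  
   #.....#  
            
            
            

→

############
############
############
            
  #######   
  #.....#   
  #...@.#   
  #.....#   
  #.....#   
            
            
            

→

############
############
############
            
 ########   
 #.....##   
 #....@##   
 #.....##   
 #.....##   
            
            
            

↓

############
############
            
 ########   
 #.....##   
 #.....##   
 #....@##   
 #.....##   
    +..##   
            
            
            

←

############
############
            
  ########  
  #.....##  
  #.....##  
  #...@.##  
  #.....##  
    .+..##  
            
            
            

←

############
############
            
   ######## 
   #.....## 
   #.....## 
   #..@..## 
   #.....## 
    ..+..## 
            
            
            

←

############
############
            
    ########
    #.....##
    #.....##
    #.@...##
    #.....##
    #..+..##
            
            
            

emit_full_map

########
#.....##
#.....##
#.@...##
#.....##
#..+..##

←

############
############
            
     #######
    ##.....#
    ##.....#
    ##@....#
    ##.....#
    ##..+..#
            
            
            

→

############
############
            
    ########
   ##.....##
   ##.....##
   ##.@...##
   ##.....##
   ##..+..##
            
            
            

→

############
############
            
   ######## 
  ##.....## 
  ##.....## 
  ##..@..## 
  ##.....## 
  ##..+..## 
            
            
            

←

############
############
            
    ########
   ##.....##
   ##.....##
   ##.@...##
   ##.....##
   ##..+..##
            
            
            

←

############
############
            
     #######
    ##.....#
    ##.....#
    ##@....#
    ##.....#
    ##..+..#
            
            
            

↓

############
            
     #######
    ##.....#
    ##.....#
    ##.....#
    ##@....#
    ##..+..#
    ####.   
            
            
            

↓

            
     #######
    ##.....#
    ##.....#
    ##.....#
    ##.....#
    ##@.+..#
    ####.   
    ####.   
            
            
            

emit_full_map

 ########
##.....##
##.....##
##.....##
##.....##
##@.+..##
####.    
####.    

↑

############
            
     #######
    ##.....#
    ##.....#
    ##.....#
    ##@....#
    ##..+..#
    ####.   
    ####.   
            
            

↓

            
     #######
    ##.....#
    ##.....#
    ##.....#
    ##.....#
    ##@.+..#
    ####.   
    ####.   
            
            
            

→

            
    ########
   ##.....##
   ##.....##
   ##.....##
   ##.....##
   ##.@+..##
   ####.#   
   ####.#   
            
            
            

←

            
     #######
    ##.....#
    ##.....#
    ##.....#
    ##.....#
    ##@.+..#
    ####.#  
    ####.#  
            
            
            

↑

############
            
     #######
    ##.....#
    ##.....#
    ##.....#
    ##@....#
    ##..+..#
    ####.#  
    ####.#  
            
            

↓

            
     #######
    ##.....#
    ##.....#
    ##.....#
    ##.....#
    ##@.+..#
    ####.#  
    ####.#  
            
            
            

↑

############
            
     #######
    ##.....#
    ##.....#
    ##.....#
    ##@....#
    ##..+..#
    ####.#  
    ####.#  
            
            


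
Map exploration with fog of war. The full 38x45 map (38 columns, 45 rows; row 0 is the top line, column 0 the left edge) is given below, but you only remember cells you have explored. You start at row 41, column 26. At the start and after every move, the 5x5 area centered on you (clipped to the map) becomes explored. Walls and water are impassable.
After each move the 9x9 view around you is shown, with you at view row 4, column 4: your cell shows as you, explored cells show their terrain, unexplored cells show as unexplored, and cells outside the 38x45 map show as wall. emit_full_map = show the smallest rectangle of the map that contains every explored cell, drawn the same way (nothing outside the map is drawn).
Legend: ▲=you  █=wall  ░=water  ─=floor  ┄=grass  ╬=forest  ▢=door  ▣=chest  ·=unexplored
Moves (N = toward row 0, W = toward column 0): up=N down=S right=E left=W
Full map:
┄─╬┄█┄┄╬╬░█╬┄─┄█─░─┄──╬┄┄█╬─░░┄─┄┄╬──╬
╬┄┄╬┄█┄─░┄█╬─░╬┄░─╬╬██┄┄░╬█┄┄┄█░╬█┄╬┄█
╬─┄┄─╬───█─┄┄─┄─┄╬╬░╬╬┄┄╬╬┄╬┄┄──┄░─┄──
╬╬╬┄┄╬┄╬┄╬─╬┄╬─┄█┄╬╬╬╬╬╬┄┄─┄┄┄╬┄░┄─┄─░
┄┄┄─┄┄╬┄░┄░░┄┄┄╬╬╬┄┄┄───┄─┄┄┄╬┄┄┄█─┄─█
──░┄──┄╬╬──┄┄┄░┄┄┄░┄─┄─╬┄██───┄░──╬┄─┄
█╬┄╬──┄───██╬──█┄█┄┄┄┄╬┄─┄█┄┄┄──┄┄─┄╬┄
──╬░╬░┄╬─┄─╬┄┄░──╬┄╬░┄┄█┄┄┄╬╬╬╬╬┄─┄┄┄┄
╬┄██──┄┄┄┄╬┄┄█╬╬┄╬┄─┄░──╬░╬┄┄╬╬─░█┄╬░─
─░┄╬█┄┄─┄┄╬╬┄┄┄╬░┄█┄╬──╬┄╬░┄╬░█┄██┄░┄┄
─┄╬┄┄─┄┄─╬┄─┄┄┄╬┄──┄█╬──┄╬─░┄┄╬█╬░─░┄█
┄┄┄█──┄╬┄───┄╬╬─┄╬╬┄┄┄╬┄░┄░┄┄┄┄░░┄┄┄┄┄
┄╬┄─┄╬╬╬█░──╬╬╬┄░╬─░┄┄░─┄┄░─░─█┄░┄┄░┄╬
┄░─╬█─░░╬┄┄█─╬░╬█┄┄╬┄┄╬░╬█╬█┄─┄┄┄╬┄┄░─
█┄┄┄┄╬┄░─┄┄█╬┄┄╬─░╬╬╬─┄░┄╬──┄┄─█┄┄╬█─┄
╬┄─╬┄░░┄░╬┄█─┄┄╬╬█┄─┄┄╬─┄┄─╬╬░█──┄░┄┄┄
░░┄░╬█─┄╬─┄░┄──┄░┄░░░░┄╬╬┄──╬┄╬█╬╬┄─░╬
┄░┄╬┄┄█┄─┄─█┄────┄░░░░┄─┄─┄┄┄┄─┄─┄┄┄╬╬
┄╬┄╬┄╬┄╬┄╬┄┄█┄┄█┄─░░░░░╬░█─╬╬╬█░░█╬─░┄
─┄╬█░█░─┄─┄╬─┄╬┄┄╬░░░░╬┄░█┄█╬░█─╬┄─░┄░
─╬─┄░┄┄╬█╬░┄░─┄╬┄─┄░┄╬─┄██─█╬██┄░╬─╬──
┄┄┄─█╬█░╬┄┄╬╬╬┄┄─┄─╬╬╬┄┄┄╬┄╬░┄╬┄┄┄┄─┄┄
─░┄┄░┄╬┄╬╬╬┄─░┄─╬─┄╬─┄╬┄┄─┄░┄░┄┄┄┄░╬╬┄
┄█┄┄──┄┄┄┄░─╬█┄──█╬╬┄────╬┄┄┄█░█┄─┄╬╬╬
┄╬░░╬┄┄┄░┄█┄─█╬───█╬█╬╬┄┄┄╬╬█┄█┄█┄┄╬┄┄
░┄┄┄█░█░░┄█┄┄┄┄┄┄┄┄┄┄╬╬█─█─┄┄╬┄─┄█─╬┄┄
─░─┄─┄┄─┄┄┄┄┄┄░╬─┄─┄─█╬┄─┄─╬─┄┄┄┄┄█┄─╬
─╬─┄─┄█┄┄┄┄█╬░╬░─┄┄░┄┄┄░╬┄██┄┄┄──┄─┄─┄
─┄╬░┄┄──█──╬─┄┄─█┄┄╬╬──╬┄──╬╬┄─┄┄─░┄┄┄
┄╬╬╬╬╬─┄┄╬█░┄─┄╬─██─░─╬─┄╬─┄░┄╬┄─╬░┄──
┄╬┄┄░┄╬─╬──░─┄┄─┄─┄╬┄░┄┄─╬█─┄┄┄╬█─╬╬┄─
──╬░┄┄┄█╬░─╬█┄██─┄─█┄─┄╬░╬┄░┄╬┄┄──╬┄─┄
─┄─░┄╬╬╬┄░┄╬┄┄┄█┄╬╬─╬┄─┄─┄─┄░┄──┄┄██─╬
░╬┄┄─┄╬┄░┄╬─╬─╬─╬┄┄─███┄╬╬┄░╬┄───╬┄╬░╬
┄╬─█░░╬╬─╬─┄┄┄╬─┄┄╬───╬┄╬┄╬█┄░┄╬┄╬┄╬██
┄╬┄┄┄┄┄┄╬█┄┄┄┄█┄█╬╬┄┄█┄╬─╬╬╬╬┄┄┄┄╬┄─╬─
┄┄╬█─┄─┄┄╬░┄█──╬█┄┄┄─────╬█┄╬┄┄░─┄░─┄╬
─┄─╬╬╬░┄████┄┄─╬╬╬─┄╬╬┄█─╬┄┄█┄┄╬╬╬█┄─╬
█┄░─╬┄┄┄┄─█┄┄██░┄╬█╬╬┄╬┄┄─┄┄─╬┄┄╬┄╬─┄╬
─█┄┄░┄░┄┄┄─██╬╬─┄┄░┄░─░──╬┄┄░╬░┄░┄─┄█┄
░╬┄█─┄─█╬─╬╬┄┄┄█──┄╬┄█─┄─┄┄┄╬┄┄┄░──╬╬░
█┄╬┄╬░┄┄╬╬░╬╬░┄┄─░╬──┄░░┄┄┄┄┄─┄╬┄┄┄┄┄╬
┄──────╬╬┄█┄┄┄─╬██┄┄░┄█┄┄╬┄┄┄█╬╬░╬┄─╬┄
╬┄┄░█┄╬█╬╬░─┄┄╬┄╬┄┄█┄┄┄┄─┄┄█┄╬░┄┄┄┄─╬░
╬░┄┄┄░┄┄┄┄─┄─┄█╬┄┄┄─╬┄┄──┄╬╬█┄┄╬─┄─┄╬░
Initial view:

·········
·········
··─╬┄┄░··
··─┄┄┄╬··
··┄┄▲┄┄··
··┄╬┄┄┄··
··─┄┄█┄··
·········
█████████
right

·········
·········
·─╬┄┄░╬··
·─┄┄┄╬┄··
·┄┄┄▲┄─··
·┄╬┄┄┄█··
·─┄┄█┄╬··
·········
█████████

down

·········
·─╬┄┄░╬··
·─┄┄┄╬┄··
·┄┄┄┄┄─··
·┄╬┄▲┄█··
·─┄┄█┄╬··
··┄╬╬█┄··
█████████
█████████

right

·········
─╬┄┄░╬···
─┄┄┄╬┄┄··
┄┄┄┄┄─┄··
┄╬┄┄▲█╬··
─┄┄█┄╬░··
·┄╬╬█┄┄··
█████████
█████████

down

─╬┄┄░╬···
─┄┄┄╬┄┄··
┄┄┄┄┄─┄··
┄╬┄┄┄█╬··
─┄┄█▲╬░··
·┄╬╬█┄┄··
█████████
█████████
█████████

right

╬┄┄░╬····
┄┄┄╬┄┄···
┄┄┄┄─┄╬··
╬┄┄┄█╬╬··
┄┄█┄▲░┄··
┄╬╬█┄┄╬··
█████████
█████████
█████████

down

┄┄┄╬┄┄···
┄┄┄┄─┄╬··
╬┄┄┄█╬╬··
┄┄█┄╬░┄··
┄╬╬█▲┄╬··
█████████
█████████
█████████
█████████

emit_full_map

─╬┄┄░╬··
─┄┄┄╬┄┄·
┄┄┄┄┄─┄╬
┄╬┄┄┄█╬╬
─┄┄█┄╬░┄
·┄╬╬█▲┄╬

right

┄┄╬┄┄····
┄┄┄─┄╬···
┄┄┄█╬╬░··
┄█┄╬░┄┄··
╬╬█┄▲╬─··
█████████
█████████
█████████
█████████

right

┄╬┄┄·····
┄┄─┄╬····
┄┄█╬╬░╬··
█┄╬░┄┄┄··
╬█┄┄▲─┄··
█████████
█████████
█████████
█████████

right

╬┄┄······
┄─┄╬·····
┄█╬╬░╬┄··
┄╬░┄┄┄┄··
█┄┄╬▲┄─··
█████████
█████████
█████████
█████████

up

░╬·······
╬┄┄······
┄─┄╬┄┄┄··
┄█╬╬░╬┄··
┄╬░┄▲┄┄··
█┄┄╬─┄─··
█████████
█████████
█████████

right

╬········
┄┄·······
─┄╬┄┄┄┄··
█╬╬░╬┄─··
╬░┄┄▲┄─··
┄┄╬─┄─┄··
█████████
█████████
█████████

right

········█
┄·······█
┄╬┄┄┄┄┄·█
╬╬░╬┄─╬·█
░┄┄┄▲─╬·█
┄╬─┄─┄╬·█
█████████
█████████
█████████

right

·······██
·······██
╬┄┄┄┄┄╬██
╬░╬┄─╬┄██
┄┄┄┄▲╬░██
╬─┄─┄╬░██
█████████
█████████
█████████

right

······███
······███
┄┄┄┄┄╬███
░╬┄─╬┄███
┄┄┄─▲░███
─┄─┄╬░███
█████████
█████████
█████████

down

······███
┄┄┄┄┄╬███
░╬┄─╬┄███
┄┄┄─╬░███
─┄─┄▲░███
█████████
█████████
█████████
█████████

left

·······██
╬┄┄┄┄┄╬██
╬░╬┄─╬┄██
┄┄┄┄─╬░██
╬─┄─▲╬░██
█████████
█████████
█████████
█████████

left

┄·······█
┄╬┄┄┄┄┄╬█
╬╬░╬┄─╬┄█
░┄┄┄┄─╬░█
┄╬─┄▲┄╬░█
█████████
█████████
█████████
█████████

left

┄┄·······
─┄╬┄┄┄┄┄╬
█╬╬░╬┄─╬┄
╬░┄┄┄┄─╬░
┄┄╬─▲─┄╬░
█████████
█████████
█████████
█████████

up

╬········
┄┄·······
─┄╬┄┄┄┄┄╬
█╬╬░╬┄─╬┄
╬░┄┄▲┄─╬░
┄┄╬─┄─┄╬░
█████████
█████████
█████████

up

·········
╬········
┄┄┄░──╬··
─┄╬┄┄┄┄┄╬
█╬╬░▲┄─╬┄
╬░┄┄┄┄─╬░
┄┄╬─┄─┄╬░
█████████
█████████

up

·········
·········
╬·┄░┄─┄··
┄┄┄░──╬··
─┄╬┄▲┄┄┄╬
█╬╬░╬┄─╬┄
╬░┄┄┄┄─╬░
┄┄╬─┄─┄╬░
█████████

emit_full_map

─╬┄┄░╬·┄░┄─┄··
─┄┄┄╬┄┄┄░──╬··
┄┄┄┄┄─┄╬┄▲┄┄┄╬
┄╬┄┄┄█╬╬░╬┄─╬┄
─┄┄█┄╬░┄┄┄┄─╬░
·┄╬╬█┄┄╬─┄─┄╬░

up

·········
·········
··┄╬┄╬─··
╬·┄░┄─┄··
┄┄┄░▲─╬··
─┄╬┄┄┄┄┄╬
█╬╬░╬┄─╬┄
╬░┄┄┄┄─╬░
┄┄╬─┄─┄╬░

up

·········
·········
··╬╬╬█┄··
··┄╬┄╬─··
╬·┄░▲─┄··
┄┄┄░──╬··
─┄╬┄┄┄┄┄╬
█╬╬░╬┄─╬┄
╬░┄┄┄┄─╬░

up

·········
·········
··░─┄░─··
··╬╬╬█┄··
··┄╬▲╬─··
╬·┄░┄─┄··
┄┄┄░──╬··
─┄╬┄┄┄┄┄╬
█╬╬░╬┄─╬┄

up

·········
·········
··┄┄╬┄─··
··░─┄░─··
··╬╬▲█┄··
··┄╬┄╬─··
╬·┄░┄─┄··
┄┄┄░──╬··
─┄╬┄┄┄┄┄╬

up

·········
·········
··╬┄╬┄╬··
··┄┄╬┄─··
··░─▲░─··
··╬╬╬█┄··
··┄╬┄╬─··
╬·┄░┄─┄··
┄┄┄░──╬··

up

·········
·········
··──╬┄╬··
··╬┄╬┄╬··
··┄┄▲┄─··
··░─┄░─··
··╬╬╬█┄··
··┄╬┄╬─··
╬·┄░┄─┄··

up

·········
·········
··─┄┄██··
··──╬┄╬··
··╬┄▲┄╬··
··┄┄╬┄─··
··░─┄░─··
··╬╬╬█┄··
··┄╬┄╬─··

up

·········
·········
··┄──╬┄··
··─┄┄██··
··──▲┄╬··
··╬┄╬┄╬··
··┄┄╬┄─··
··░─┄░─··
··╬╬╬█┄··

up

·········
·········
··╬█─╬╬··
··┄──╬┄··
··─┄▲██··
··──╬┄╬··
··╬┄╬┄╬··
··┄┄╬┄─··
··░─┄░─··

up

·········
·········
··┄─╬░┄··
··╬█─╬╬··
··┄─▲╬┄··
··─┄┄██··
··──╬┄╬··
··╬┄╬┄╬··
··┄┄╬┄─··

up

·········
·········
··┄┄─░┄··
··┄─╬░┄··
··╬█▲╬╬··
··┄──╬┄··
··─┄┄██··
··──╬┄╬··
··╬┄╬┄╬··

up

·········
·········
··──┄─┄··
··┄┄─░┄··
··┄─▲░┄··
··╬█─╬╬··
··┄──╬┄··
··─┄┄██··
··──╬┄╬··

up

·········
·········
··┄┄┄█┄··
··──┄─┄··
··┄┄▲░┄··
··┄─╬░┄··
··╬█─╬╬··
··┄──╬┄··
··─┄┄██··

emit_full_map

·······┄┄┄█┄··
·······──┄─┄··
·······┄┄▲░┄··
·······┄─╬░┄··
·······╬█─╬╬··
·······┄──╬┄··
·······─┄┄██··
·······──╬┄╬··
·······╬┄╬┄╬··
·······┄┄╬┄─··
·······░─┄░─··
·······╬╬╬█┄··
·······┄╬┄╬─··
─╬┄┄░╬·┄░┄─┄··
─┄┄┄╬┄┄┄░──╬··
┄┄┄┄┄─┄╬┄┄┄┄┄╬
┄╬┄┄┄█╬╬░╬┄─╬┄
─┄┄█┄╬░┄┄┄┄─╬░
·┄╬╬█┄┄╬─┄─┄╬░
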